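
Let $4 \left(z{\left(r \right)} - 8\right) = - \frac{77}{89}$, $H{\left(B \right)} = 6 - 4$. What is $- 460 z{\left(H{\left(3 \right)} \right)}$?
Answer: $- \frac{318665}{89} \approx -3580.5$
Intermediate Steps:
$H{\left(B \right)} = 2$
$z{\left(r \right)} = \frac{2771}{356}$ ($z{\left(r \right)} = 8 + \frac{\left(-77\right) \frac{1}{89}}{4} = 8 + \frac{1}{4} \left(- \frac{77}{89}\right) = 8 - \frac{77}{356} = \frac{2771}{356}$)
$- 460 z{\left(H{\left(3 \right)} \right)} = \left(-460\right) \frac{2771}{356} = - \frac{318665}{89}$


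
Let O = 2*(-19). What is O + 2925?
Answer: 2887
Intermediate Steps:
O = -38
O + 2925 = -38 + 2925 = 2887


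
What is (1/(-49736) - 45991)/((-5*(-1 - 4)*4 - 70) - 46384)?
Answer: 2287408377/2305462544 ≈ 0.99217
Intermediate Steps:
(1/(-49736) - 45991)/((-5*(-1 - 4)*4 - 70) - 46384) = (-1/49736 - 45991)/((-5*(-5)*4 - 70) - 46384) = -2287408377/(49736*((25*4 - 70) - 46384)) = -2287408377/(49736*((100 - 70) - 46384)) = -2287408377/(49736*(30 - 46384)) = -2287408377/49736/(-46354) = -2287408377/49736*(-1/46354) = 2287408377/2305462544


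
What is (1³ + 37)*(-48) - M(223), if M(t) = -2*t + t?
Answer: -1601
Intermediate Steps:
M(t) = -t
(1³ + 37)*(-48) - M(223) = (1³ + 37)*(-48) - (-1)*223 = (1 + 37)*(-48) - 1*(-223) = 38*(-48) + 223 = -1824 + 223 = -1601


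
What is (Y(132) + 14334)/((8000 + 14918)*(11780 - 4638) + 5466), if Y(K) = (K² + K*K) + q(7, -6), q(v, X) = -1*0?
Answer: 24591/81842911 ≈ 0.00030047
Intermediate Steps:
q(v, X) = 0
Y(K) = 2*K² (Y(K) = (K² + K*K) + 0 = (K² + K²) + 0 = 2*K² + 0 = 2*K²)
(Y(132) + 14334)/((8000 + 14918)*(11780 - 4638) + 5466) = (2*132² + 14334)/((8000 + 14918)*(11780 - 4638) + 5466) = (2*17424 + 14334)/(22918*7142 + 5466) = (34848 + 14334)/(163680356 + 5466) = 49182/163685822 = 49182*(1/163685822) = 24591/81842911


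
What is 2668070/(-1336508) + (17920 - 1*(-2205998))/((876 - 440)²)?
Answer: 308136845453/31758103096 ≈ 9.7026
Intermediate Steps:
2668070/(-1336508) + (17920 - 1*(-2205998))/((876 - 440)²) = 2668070*(-1/1336508) + (17920 + 2205998)/(436²) = -1334035/668254 + 2223918/190096 = -1334035/668254 + 2223918*(1/190096) = -1334035/668254 + 1111959/95048 = 308136845453/31758103096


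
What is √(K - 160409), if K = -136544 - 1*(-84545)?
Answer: 2*I*√53102 ≈ 460.88*I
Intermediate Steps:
K = -51999 (K = -136544 + 84545 = -51999)
√(K - 160409) = √(-51999 - 160409) = √(-212408) = 2*I*√53102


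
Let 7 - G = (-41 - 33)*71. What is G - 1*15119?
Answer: -9858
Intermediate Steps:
G = 5261 (G = 7 - (-41 - 33)*71 = 7 - (-74)*71 = 7 - 1*(-5254) = 7 + 5254 = 5261)
G - 1*15119 = 5261 - 1*15119 = 5261 - 15119 = -9858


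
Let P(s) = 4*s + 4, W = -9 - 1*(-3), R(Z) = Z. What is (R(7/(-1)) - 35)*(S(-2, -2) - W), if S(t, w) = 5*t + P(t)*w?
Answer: -168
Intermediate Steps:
W = -6 (W = -9 + 3 = -6)
P(s) = 4 + 4*s
S(t, w) = 5*t + w*(4 + 4*t) (S(t, w) = 5*t + (4 + 4*t)*w = 5*t + w*(4 + 4*t))
(R(7/(-1)) - 35)*(S(-2, -2) - W) = (7/(-1) - 35)*((5*(-2) + 4*(-2)*(1 - 2)) - 1*(-6)) = (7*(-1) - 35)*((-10 + 4*(-2)*(-1)) + 6) = (-7 - 35)*((-10 + 8) + 6) = -42*(-2 + 6) = -42*4 = -168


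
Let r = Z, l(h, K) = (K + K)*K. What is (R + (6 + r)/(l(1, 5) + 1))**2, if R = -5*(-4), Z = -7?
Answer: 1038361/2601 ≈ 399.22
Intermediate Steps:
l(h, K) = 2*K**2 (l(h, K) = (2*K)*K = 2*K**2)
R = 20
r = -7
(R + (6 + r)/(l(1, 5) + 1))**2 = (20 + (6 - 7)/(2*5**2 + 1))**2 = (20 - 1/(2*25 + 1))**2 = (20 - 1/(50 + 1))**2 = (20 - 1/51)**2 = (1019/51)**2 = 1038361/2601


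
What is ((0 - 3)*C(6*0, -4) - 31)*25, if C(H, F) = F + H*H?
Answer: -475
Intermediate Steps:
C(H, F) = F + H²
((0 - 3)*C(6*0, -4) - 31)*25 = ((0 - 3)*(-4 + (6*0)²) - 31)*25 = (-3*(-4 + 0²) - 31)*25 = (-3*(-4 + 0) - 31)*25 = (-3*(-4) - 31)*25 = (12 - 31)*25 = -19*25 = -475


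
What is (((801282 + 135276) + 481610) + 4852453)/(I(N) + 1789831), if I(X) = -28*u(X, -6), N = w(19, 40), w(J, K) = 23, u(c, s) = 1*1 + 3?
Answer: 2090207/596573 ≈ 3.5037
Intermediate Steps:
u(c, s) = 4 (u(c, s) = 1 + 3 = 4)
N = 23
I(X) = -112 (I(X) = -28*4 = -112)
(((801282 + 135276) + 481610) + 4852453)/(I(N) + 1789831) = (((801282 + 135276) + 481610) + 4852453)/(-112 + 1789831) = ((936558 + 481610) + 4852453)/1789719 = (1418168 + 4852453)*(1/1789719) = 6270621*(1/1789719) = 2090207/596573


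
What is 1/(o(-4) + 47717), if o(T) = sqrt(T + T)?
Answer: 47717/2276912097 - 2*I*sqrt(2)/2276912097 ≈ 2.0957e-5 - 1.2422e-9*I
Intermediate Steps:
o(T) = sqrt(2)*sqrt(T) (o(T) = sqrt(2*T) = sqrt(2)*sqrt(T))
1/(o(-4) + 47717) = 1/(sqrt(2)*sqrt(-4) + 47717) = 1/(sqrt(2)*(2*I) + 47717) = 1/(2*I*sqrt(2) + 47717) = 1/(47717 + 2*I*sqrt(2))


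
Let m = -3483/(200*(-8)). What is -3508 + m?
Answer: -5609317/1600 ≈ -3505.8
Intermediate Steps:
m = 3483/1600 (m = -3483/(-1600) = -3483*(-1/1600) = 3483/1600 ≈ 2.1769)
-3508 + m = -3508 + 3483/1600 = -5609317/1600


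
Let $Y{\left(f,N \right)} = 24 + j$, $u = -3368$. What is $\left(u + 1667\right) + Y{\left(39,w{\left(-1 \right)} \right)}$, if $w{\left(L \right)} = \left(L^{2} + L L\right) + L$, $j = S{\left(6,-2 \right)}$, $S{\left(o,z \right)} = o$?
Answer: $-1671$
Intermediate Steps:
$j = 6$
$w{\left(L \right)} = L + 2 L^{2}$ ($w{\left(L \right)} = \left(L^{2} + L^{2}\right) + L = 2 L^{2} + L = L + 2 L^{2}$)
$Y{\left(f,N \right)} = 30$ ($Y{\left(f,N \right)} = 24 + 6 = 30$)
$\left(u + 1667\right) + Y{\left(39,w{\left(-1 \right)} \right)} = \left(-3368 + 1667\right) + 30 = -1701 + 30 = -1671$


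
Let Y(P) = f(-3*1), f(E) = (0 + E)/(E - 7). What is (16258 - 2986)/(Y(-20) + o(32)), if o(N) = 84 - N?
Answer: 132720/523 ≈ 253.77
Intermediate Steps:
f(E) = E/(-7 + E)
Y(P) = 3/10 (Y(P) = (-3*1)/(-7 - 3*1) = -3/(-7 - 3) = -3/(-10) = -3*(-⅒) = 3/10)
(16258 - 2986)/(Y(-20) + o(32)) = (16258 - 2986)/(3/10 + (84 - 1*32)) = 13272/(3/10 + (84 - 32)) = 13272/(3/10 + 52) = 13272/(523/10) = 13272*(10/523) = 132720/523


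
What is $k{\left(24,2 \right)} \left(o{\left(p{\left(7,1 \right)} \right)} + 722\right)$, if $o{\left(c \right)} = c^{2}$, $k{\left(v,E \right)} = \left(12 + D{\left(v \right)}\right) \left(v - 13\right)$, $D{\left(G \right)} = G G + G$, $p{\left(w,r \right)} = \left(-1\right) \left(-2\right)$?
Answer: $4887432$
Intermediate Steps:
$p{\left(w,r \right)} = 2$
$D{\left(G \right)} = G + G^{2}$ ($D{\left(G \right)} = G^{2} + G = G + G^{2}$)
$k{\left(v,E \right)} = \left(-13 + v\right) \left(12 + v \left(1 + v\right)\right)$ ($k{\left(v,E \right)} = \left(12 + v \left(1 + v\right)\right) \left(v - 13\right) = \left(12 + v \left(1 + v\right)\right) \left(-13 + v\right) = \left(-13 + v\right) \left(12 + v \left(1 + v\right)\right)$)
$k{\left(24,2 \right)} \left(o{\left(p{\left(7,1 \right)} \right)} + 722\right) = \left(-156 + 24^{3} - 24 - 12 \cdot 24^{2}\right) \left(2^{2} + 722\right) = \left(-156 + 13824 - 24 - 6912\right) \left(4 + 722\right) = \left(-156 + 13824 - 24 - 6912\right) 726 = 6732 \cdot 726 = 4887432$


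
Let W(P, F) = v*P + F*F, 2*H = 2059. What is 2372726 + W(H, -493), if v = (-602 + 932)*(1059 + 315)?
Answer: 469411665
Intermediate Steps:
H = 2059/2 (H = (½)*2059 = 2059/2 ≈ 1029.5)
v = 453420 (v = 330*1374 = 453420)
W(P, F) = F² + 453420*P (W(P, F) = 453420*P + F*F = 453420*P + F² = F² + 453420*P)
2372726 + W(H, -493) = 2372726 + ((-493)² + 453420*(2059/2)) = 2372726 + (243049 + 466795890) = 2372726 + 467038939 = 469411665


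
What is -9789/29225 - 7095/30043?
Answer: -501442302/878006675 ≈ -0.57111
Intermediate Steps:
-9789/29225 - 7095/30043 = -501442302/878006675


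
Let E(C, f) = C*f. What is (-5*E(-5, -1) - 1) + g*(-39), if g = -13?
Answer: 481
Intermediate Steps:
(-5*E(-5, -1) - 1) + g*(-39) = (-(-25)*(-1) - 1) - 13*(-39) = (-5*5 - 1) + 507 = (-25 - 1) + 507 = -26 + 507 = 481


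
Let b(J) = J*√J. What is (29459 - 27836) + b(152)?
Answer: 1623 + 304*√38 ≈ 3497.0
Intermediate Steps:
b(J) = J^(3/2)
(29459 - 27836) + b(152) = (29459 - 27836) + 152^(3/2) = 1623 + 304*√38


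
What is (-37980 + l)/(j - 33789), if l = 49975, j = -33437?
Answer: -11995/67226 ≈ -0.17843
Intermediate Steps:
(-37980 + l)/(j - 33789) = (-37980 + 49975)/(-33437 - 33789) = 11995/(-67226) = 11995*(-1/67226) = -11995/67226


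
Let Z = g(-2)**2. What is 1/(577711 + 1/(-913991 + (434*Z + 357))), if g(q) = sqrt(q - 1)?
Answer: 914936/528568591495 ≈ 1.7310e-6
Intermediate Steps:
g(q) = sqrt(-1 + q)
Z = -3 (Z = (sqrt(-1 - 2))**2 = (sqrt(-3))**2 = (I*sqrt(3))**2 = -3)
1/(577711 + 1/(-913991 + (434*Z + 357))) = 1/(577711 + 1/(-913991 + (434*(-3) + 357))) = 1/(577711 + 1/(-913991 + (-1302 + 357))) = 1/(577711 + 1/(-913991 - 945)) = 1/(577711 + 1/(-914936)) = 1/(577711 - 1/914936) = 1/(528568591495/914936) = 914936/528568591495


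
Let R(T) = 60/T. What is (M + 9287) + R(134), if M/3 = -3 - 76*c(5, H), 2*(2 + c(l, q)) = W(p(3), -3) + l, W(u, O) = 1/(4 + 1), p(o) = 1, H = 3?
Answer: 3062452/335 ≈ 9141.6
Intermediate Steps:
W(u, O) = ⅕ (W(u, O) = 1/5 = ⅕)
c(l, q) = -19/10 + l/2 (c(l, q) = -2 + (⅕ + l)/2 = -2 + (⅒ + l/2) = -19/10 + l/2)
M = -729/5 (M = 3*(-3 - 76*(-19/10 + (½)*5)) = 3*(-3 - 76*(-19/10 + 5/2)) = 3*(-3 - 76*⅗) = 3*(-3 - 228/5) = 3*(-243/5) = -729/5 ≈ -145.80)
(M + 9287) + R(134) = (-729/5 + 9287) + 60/134 = 45706/5 + 60*(1/134) = 45706/5 + 30/67 = 3062452/335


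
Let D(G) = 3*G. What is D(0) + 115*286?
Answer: 32890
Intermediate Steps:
D(0) + 115*286 = 3*0 + 115*286 = 0 + 32890 = 32890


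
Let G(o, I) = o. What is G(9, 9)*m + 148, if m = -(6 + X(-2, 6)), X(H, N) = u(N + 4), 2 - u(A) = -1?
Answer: 67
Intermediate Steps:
u(A) = 3 (u(A) = 2 - 1*(-1) = 2 + 1 = 3)
X(H, N) = 3
m = -9 (m = -(6 + 3) = -1*9 = -9)
G(9, 9)*m + 148 = 9*(-9) + 148 = -81 + 148 = 67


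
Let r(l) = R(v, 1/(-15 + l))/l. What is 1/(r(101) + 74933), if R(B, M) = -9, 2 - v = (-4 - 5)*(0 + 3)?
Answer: 101/7568224 ≈ 1.3345e-5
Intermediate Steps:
v = 29 (v = 2 - (-4 - 5)*(0 + 3) = 2 - (-9)*3 = 2 - 1*(-27) = 2 + 27 = 29)
r(l) = -9/l
1/(r(101) + 74933) = 1/(-9/101 + 74933) = 1/(7568224/101) = 101/7568224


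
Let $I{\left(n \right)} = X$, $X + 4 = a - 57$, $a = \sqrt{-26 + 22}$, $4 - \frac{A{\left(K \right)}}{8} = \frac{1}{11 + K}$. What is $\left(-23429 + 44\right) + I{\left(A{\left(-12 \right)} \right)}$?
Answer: $-23446 + 2 i \approx -23446.0 + 2.0 i$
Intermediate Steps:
$A{\left(K \right)} = 32 - \frac{8}{11 + K}$
$a = 2 i$ ($a = \sqrt{-4} = 2 i \approx 2.0 i$)
$X = -61 + 2 i$ ($X = -4 + \left(2 i - 57\right) = -4 - \left(57 - 2 i\right) = -61 + 2 i \approx -61.0 + 2.0 i$)
$I{\left(n \right)} = -61 + 2 i$
$\left(-23429 + 44\right) + I{\left(A{\left(-12 \right)} \right)} = \left(-23429 + 44\right) - \left(61 - 2 i\right) = -23385 - \left(61 - 2 i\right) = -23446 + 2 i$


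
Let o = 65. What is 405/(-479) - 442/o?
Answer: -18311/2395 ≈ -7.6455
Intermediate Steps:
405/(-479) - 442/o = 405/(-479) - 442/65 = 405*(-1/479) - 442*1/65 = -405/479 - 34/5 = -18311/2395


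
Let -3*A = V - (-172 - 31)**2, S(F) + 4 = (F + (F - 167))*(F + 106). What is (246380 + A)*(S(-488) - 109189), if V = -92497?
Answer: 285798584318/3 ≈ 9.5266e+10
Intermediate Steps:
S(F) = -4 + (-167 + 2*F)*(106 + F) (S(F) = -4 + (F + (F - 167))*(F + 106) = -4 + (F + (-167 + F))*(106 + F) = -4 + (-167 + 2*F)*(106 + F))
A = 133706/3 (A = -(-92497 - (-172 - 31)**2)/3 = -(-92497 - 1*(-203)**2)/3 = -(-92497 - 1*41209)/3 = -(-92497 - 41209)/3 = -1/3*(-133706) = 133706/3 ≈ 44569.)
(246380 + A)*(S(-488) - 109189) = (246380 + 133706/3)*((-17706 + 2*(-488)**2 + 45*(-488)) - 109189) = 872846*((-17706 + 2*238144 - 21960) - 109189)/3 = 872846*((-17706 + 476288 - 21960) - 109189)/3 = 872846*(436622 - 109189)/3 = (872846/3)*327433 = 285798584318/3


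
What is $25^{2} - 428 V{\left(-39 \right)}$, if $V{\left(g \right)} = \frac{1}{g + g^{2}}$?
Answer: $\frac{462911}{741} \approx 624.71$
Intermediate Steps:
$25^{2} - 428 V{\left(-39 \right)} = 25^{2} - 428 \frac{1}{\left(-39\right) \left(1 - 39\right)} = 625 - 428 \left(- \frac{1}{39 \left(-38\right)}\right) = 625 - 428 \left(\left(- \frac{1}{39}\right) \left(- \frac{1}{38}\right)\right) = 625 - \frac{214}{741} = \frac{462911}{741}$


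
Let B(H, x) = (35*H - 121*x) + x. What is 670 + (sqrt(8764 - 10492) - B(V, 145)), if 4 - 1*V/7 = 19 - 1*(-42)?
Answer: 32035 + 24*I*sqrt(3) ≈ 32035.0 + 41.569*I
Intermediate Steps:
V = -399 (V = 28 - 7*(19 - 1*(-42)) = 28 - 7*(19 + 42) = 28 - 7*61 = 28 - 427 = -399)
B(H, x) = -120*x + 35*H (B(H, x) = (-121*x + 35*H) + x = -120*x + 35*H)
670 + (sqrt(8764 - 10492) - B(V, 145)) = 670 + (sqrt(8764 - 10492) - (-120*145 + 35*(-399))) = 670 + (sqrt(-1728) - (-17400 - 13965)) = 670 + (24*I*sqrt(3) - 1*(-31365)) = 670 + (24*I*sqrt(3) + 31365) = 670 + (31365 + 24*I*sqrt(3)) = 32035 + 24*I*sqrt(3)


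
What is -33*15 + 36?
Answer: -459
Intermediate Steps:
-33*15 + 36 = -495 + 36 = -459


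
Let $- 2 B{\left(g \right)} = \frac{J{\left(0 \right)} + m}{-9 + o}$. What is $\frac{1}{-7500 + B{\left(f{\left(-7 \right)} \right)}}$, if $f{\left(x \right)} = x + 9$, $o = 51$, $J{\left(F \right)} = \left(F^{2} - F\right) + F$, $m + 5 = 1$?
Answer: $- \frac{21}{157499} \approx -0.00013333$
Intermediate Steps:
$m = -4$ ($m = -5 + 1 = -4$)
$J{\left(F \right)} = F^{2}$
$f{\left(x \right)} = 9 + x$
$B{\left(g \right)} = \frac{1}{21}$ ($B{\left(g \right)} = - \frac{\left(0^{2} - 4\right) \frac{1}{-9 + 51}}{2} = - \frac{\left(0 - 4\right) \frac{1}{42}}{2} = - \frac{\left(-4\right) \frac{1}{42}}{2} = \left(- \frac{1}{2}\right) \left(- \frac{2}{21}\right) = \frac{1}{21}$)
$\frac{1}{-7500 + B{\left(f{\left(-7 \right)} \right)}} = \frac{1}{-7500 + \frac{1}{21}} = \frac{1}{- \frac{157499}{21}} = - \frac{21}{157499}$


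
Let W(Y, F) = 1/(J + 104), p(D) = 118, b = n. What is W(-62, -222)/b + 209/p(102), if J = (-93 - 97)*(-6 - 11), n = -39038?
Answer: 13600956255/7679008828 ≈ 1.7712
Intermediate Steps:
b = -39038
J = 3230 (J = -190*(-17) = 3230)
W(Y, F) = 1/3334 (W(Y, F) = 1/(3230 + 104) = 1/3334)
W(-62, -222)/b + 209/p(102) = (1/3334)/(-39038) + 209/118 = (1/3334)*(-1/39038) + 209*(1/118) = -1/130152692 + 209/118 = 13600956255/7679008828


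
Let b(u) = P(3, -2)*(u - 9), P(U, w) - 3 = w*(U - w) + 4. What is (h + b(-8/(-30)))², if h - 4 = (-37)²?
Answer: 48944016/25 ≈ 1.9578e+6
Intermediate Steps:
P(U, w) = 7 + w*(U - w) (P(U, w) = 3 + (w*(U - w) + 4) = 3 + (4 + w*(U - w)) = 7 + w*(U - w))
h = 1373 (h = 4 + (-37)² = 4 + 1369 = 1373)
b(u) = 27 - 3*u (b(u) = (7 - 1*(-2)² + 3*(-2))*(u - 9) = (7 - 1*4 - 6)*(-9 + u) = (7 - 4 - 6)*(-9 + u) = -3*(-9 + u) = 27 - 3*u)
(h + b(-8/(-30)))² = (1373 + (27 - (-24)/(-30)))² = (1373 + (27 - (-24)*(-1)/30))² = (1373 + (27 - 3*4/15))² = (1373 + (27 - ⅘))² = (1373 + 131/5)² = (6996/5)² = 48944016/25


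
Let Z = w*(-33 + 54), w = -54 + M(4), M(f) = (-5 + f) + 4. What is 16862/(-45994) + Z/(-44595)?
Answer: -39038962/113950135 ≈ -0.34260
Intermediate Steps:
M(f) = -1 + f
w = -51 (w = -54 + (-1 + 4) = -54 + 3 = -51)
Z = -1071 (Z = -51*(-33 + 54) = -51*21 = -1071)
16862/(-45994) + Z/(-44595) = 16862/(-45994) - 1071/(-44595) = 16862*(-1/45994) - 1071*(-1/44595) = -8431/22997 + 119/4955 = -39038962/113950135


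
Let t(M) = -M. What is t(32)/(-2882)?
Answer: 16/1441 ≈ 0.011103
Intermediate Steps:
t(32)/(-2882) = -1*32/(-2882) = -32*(-1/2882) = 16/1441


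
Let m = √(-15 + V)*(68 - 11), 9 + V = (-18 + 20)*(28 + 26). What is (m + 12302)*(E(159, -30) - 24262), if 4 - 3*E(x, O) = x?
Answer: -897320182/3 - 2771758*√21 ≈ -3.1181e+8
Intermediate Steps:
E(x, O) = 4/3 - x/3
V = 99 (V = -9 + (-18 + 20)*(28 + 26) = -9 + 2*54 = -9 + 108 = 99)
m = 114*√21 (m = √(-15 + 99)*(68 - 11) = √84*57 = (2*√21)*57 = 114*√21 ≈ 522.41)
(m + 12302)*(E(159, -30) - 24262) = (114*√21 + 12302)*((4/3 - ⅓*159) - 24262) = (12302 + 114*√21)*((4/3 - 53) - 24262) = (12302 + 114*√21)*(-155/3 - 24262) = (12302 + 114*√21)*(-72941/3) = -897320182/3 - 2771758*√21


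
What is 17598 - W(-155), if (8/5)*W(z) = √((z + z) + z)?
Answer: 17598 - 5*I*√465/8 ≈ 17598.0 - 13.477*I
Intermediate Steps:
W(z) = 5*√3*√z/8 (W(z) = 5*√((z + z) + z)/8 = 5*√(2*z + z)/8 = 5*√(3*z)/8 = 5*(√3*√z)/8 = 5*√3*√z/8)
17598 - W(-155) = 17598 - 5*√3*√(-155)/8 = 17598 - 5*√3*I*√155/8 = 17598 - 5*I*√465/8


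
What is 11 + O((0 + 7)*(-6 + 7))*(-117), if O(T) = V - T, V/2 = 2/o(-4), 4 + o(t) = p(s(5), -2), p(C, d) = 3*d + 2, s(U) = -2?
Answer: 1777/2 ≈ 888.50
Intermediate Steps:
p(C, d) = 2 + 3*d
o(t) = -8 (o(t) = -4 + (2 + 3*(-2)) = -4 + (2 - 6) = -4 - 4 = -8)
V = -1/2 (V = 2*(2/(-8)) = 2*(2*(-1/8)) = 2*(-1/4) = -1/2 ≈ -0.50000)
O(T) = -1/2 - T
11 + O((0 + 7)*(-6 + 7))*(-117) = 11 + (-1/2 - (0 + 7)*(-6 + 7))*(-117) = 11 + (-1/2 - 7)*(-117) = 11 - 15/2*(-117) = 11 + 1755/2 = 1777/2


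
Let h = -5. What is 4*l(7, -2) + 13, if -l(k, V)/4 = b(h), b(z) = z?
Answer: 93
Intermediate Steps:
l(k, V) = 20 (l(k, V) = -4*(-5) = 20)
4*l(7, -2) + 13 = 4*20 + 13 = 80 + 13 = 93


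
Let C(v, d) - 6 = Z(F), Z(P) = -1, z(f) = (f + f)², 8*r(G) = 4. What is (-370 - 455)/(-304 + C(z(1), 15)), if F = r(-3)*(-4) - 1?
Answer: 825/299 ≈ 2.7592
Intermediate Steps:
r(G) = ½ (r(G) = (⅛)*4 = ½)
z(f) = 4*f² (z(f) = (2*f)² = 4*f²)
F = -3 (F = (½)*(-4) - 1 = -2 - 1 = -3)
C(v, d) = 5 (C(v, d) = 6 - 1 = 5)
(-370 - 455)/(-304 + C(z(1), 15)) = (-370 - 455)/(-304 + 5) = -825/(-299) = -825*(-1/299) = 825/299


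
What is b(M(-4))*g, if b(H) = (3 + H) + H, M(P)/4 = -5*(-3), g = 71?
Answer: 8733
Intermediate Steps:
M(P) = 60 (M(P) = 4*(-5*(-3)) = 4*15 = 60)
b(H) = 3 + 2*H
b(M(-4))*g = (3 + 2*60)*71 = (3 + 120)*71 = 123*71 = 8733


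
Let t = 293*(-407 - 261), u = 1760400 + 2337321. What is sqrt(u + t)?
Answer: sqrt(3901997) ≈ 1975.3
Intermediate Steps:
u = 4097721
t = -195724 (t = 293*(-668) = -195724)
sqrt(u + t) = sqrt(4097721 - 195724) = sqrt(3901997)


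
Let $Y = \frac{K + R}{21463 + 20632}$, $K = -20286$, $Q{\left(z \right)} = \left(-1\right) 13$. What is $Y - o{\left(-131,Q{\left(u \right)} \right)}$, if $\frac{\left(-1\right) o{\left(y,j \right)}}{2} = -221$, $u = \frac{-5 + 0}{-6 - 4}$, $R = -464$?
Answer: $- \frac{3725348}{8419} \approx -442.49$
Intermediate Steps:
$u = \frac{1}{2}$ ($u = - \frac{5}{-10} = \left(-5\right) \left(- \frac{1}{10}\right) = \frac{1}{2} \approx 0.5$)
$Q{\left(z \right)} = -13$
$o{\left(y,j \right)} = 442$ ($o{\left(y,j \right)} = \left(-2\right) \left(-221\right) = 442$)
$Y = - \frac{4150}{8419}$ ($Y = \frac{-20286 - 464}{21463 + 20632} = - \frac{20750}{42095} = \left(-20750\right) \frac{1}{42095} = - \frac{4150}{8419} \approx -0.49293$)
$Y - o{\left(-131,Q{\left(u \right)} \right)} = - \frac{4150}{8419} - 442 = - \frac{3725348}{8419}$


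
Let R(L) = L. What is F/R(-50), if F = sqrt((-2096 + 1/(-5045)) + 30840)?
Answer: -sqrt(731593001555)/252250 ≈ -3.3908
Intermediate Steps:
F = sqrt(731593001555)/5045 (F = sqrt((-2096 - 1/5045) + 30840) = sqrt(-10574321/5045 + 30840) = sqrt(145013479/5045) = sqrt(731593001555)/5045 ≈ 169.54)
F/R(-50) = (sqrt(731593001555)/5045)/(-50) = (sqrt(731593001555)/5045)*(-1/50) = -sqrt(731593001555)/252250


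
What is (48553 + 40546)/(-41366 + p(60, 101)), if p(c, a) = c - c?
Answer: -89099/41366 ≈ -2.1539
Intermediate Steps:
p(c, a) = 0
(48553 + 40546)/(-41366 + p(60, 101)) = (48553 + 40546)/(-41366 + 0) = 89099/(-41366) = 89099*(-1/41366) = -89099/41366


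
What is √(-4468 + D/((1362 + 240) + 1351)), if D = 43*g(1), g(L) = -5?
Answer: I*√38962528707/2953 ≈ 66.844*I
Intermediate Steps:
D = -215 (D = 43*(-5) = -215)
√(-4468 + D/((1362 + 240) + 1351)) = √(-4468 - 215/((1362 + 240) + 1351)) = √(-4468 - 215/(1602 + 1351)) = √(-4468 - 215/2953) = √(-13194219/2953) = I*√38962528707/2953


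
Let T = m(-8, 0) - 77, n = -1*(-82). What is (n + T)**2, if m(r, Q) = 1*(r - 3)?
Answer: 36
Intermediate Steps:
n = 82
m(r, Q) = -3 + r (m(r, Q) = 1*(-3 + r) = -3 + r)
T = -88 (T = (-3 - 8) - 77 = -11 - 77 = -88)
(n + T)**2 = (82 - 88)**2 = (-6)**2 = 36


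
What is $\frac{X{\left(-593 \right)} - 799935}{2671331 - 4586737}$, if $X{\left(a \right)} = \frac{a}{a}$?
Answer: $\frac{399967}{957703} \approx 0.41763$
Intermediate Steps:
$X{\left(a \right)} = 1$
$\frac{X{\left(-593 \right)} - 799935}{2671331 - 4586737} = \frac{1 - 799935}{2671331 - 4586737} = - \frac{799934}{-1915406} = \left(-799934\right) \left(- \frac{1}{1915406}\right) = \frac{399967}{957703}$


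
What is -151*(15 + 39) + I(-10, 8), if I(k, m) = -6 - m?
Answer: -8168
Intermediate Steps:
-151*(15 + 39) + I(-10, 8) = -151*(15 + 39) + (-6 - 1*8) = -151*54 + (-6 - 8) = -8154 - 14 = -8168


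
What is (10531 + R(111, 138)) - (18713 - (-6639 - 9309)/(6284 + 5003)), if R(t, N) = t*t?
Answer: 46700945/11287 ≈ 4137.6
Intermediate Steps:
R(t, N) = t²
(10531 + R(111, 138)) - (18713 - (-6639 - 9309)/(6284 + 5003)) = (10531 + 111²) - (18713 - (-6639 - 9309)/(6284 + 5003)) = (10531 + 12321) - (18713 - (-15948)/11287) = 22852 - (18713 - (-15948)/11287) = 22852 - (18713 - 1*(-15948/11287)) = 22852 - (18713 + 15948/11287) = 22852 - 1*211229579/11287 = 22852 - 211229579/11287 = 46700945/11287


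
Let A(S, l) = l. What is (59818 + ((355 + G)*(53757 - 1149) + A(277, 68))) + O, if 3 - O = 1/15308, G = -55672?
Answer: -44547150213877/15308 ≈ -2.9101e+9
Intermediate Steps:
O = 45923/15308 (O = 3 - 1/15308 = 45923/15308 ≈ 2.9999)
(59818 + ((355 + G)*(53757 - 1149) + A(277, 68))) + O = (59818 + ((355 - 55672)*(53757 - 1149) + 68)) + 45923/15308 = (59818 + (-55317*52608 + 68)) + 45923/15308 = (59818 + (-2910116736 + 68)) + 45923/15308 = (59818 - 2910116668) + 45923/15308 = -2910056850 + 45923/15308 = -44547150213877/15308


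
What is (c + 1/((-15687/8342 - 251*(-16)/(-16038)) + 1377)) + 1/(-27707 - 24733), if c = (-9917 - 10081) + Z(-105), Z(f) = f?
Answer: -96956134842449327077/4822968624505080 ≈ -20103.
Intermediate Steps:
c = -20103 (c = (-9917 - 10081) - 105 = -19998 - 105 = -20103)
(c + 1/((-15687/8342 - 251*(-16)/(-16038)) + 1377)) + 1/(-27707 - 24733) = (-20103 + 1/((-15687/8342 - 251*(-16)/(-16038)) + 1377)) + 1/(-27707 - 24733) = (-20103 + 1/((-15687*1/8342 + 4016*(-1/16038)) + 1377)) + 1/(-52440) = (-20103 + 1/((-15687/8342 - 2008/8019) + 1377)) - 1/52440 = (-20103 + 1/(-142544789/66894498 + 1377)) - 1/52440 = (-20103 + 1/(91971178957/66894498)) - 1/52440 = (-20103 + 66894498/91971178957) - 1/52440 = -1848896543678073/91971178957 - 1/52440 = -96956134842449327077/4822968624505080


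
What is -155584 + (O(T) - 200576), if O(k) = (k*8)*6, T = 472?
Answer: -333504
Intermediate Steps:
O(k) = 48*k (O(k) = (8*k)*6 = 48*k)
-155584 + (O(T) - 200576) = -155584 + (48*472 - 200576) = -155584 + (22656 - 200576) = -155584 - 177920 = -333504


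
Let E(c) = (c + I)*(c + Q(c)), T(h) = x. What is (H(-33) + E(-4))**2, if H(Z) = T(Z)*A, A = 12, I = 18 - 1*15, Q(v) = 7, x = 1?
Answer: 81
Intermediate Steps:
T(h) = 1
I = 3 (I = 18 - 15 = 3)
H(Z) = 12 (H(Z) = 1*12 = 12)
E(c) = (3 + c)*(7 + c) (E(c) = (c + 3)*(c + 7) = (3 + c)*(7 + c))
(H(-33) + E(-4))**2 = (12 + (21 + (-4)**2 + 10*(-4)))**2 = (12 + (21 + 16 - 40))**2 = (12 - 3)**2 = 9**2 = 81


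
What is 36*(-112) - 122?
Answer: -4154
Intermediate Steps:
36*(-112) - 122 = -4032 - 122 = -4154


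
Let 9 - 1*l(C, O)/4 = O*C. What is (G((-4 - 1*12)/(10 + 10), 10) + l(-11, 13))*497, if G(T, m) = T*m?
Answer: 298200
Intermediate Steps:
l(C, O) = 36 - 4*C*O (l(C, O) = 36 - 4*O*C = 36 - 4*C*O)
(G((-4 - 1*12)/(10 + 10), 10) + l(-11, 13))*497 = (((-4 - 1*12)/(10 + 10))*10 + (36 - 4*(-11)*13))*497 = (((-4 - 12)/20)*10 + (36 + 572))*497 = (-16*1/20*10 + 608)*497 = (-⅘*10 + 608)*497 = (-8 + 608)*497 = 600*497 = 298200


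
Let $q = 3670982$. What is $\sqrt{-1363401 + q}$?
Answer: $\sqrt{2307581} \approx 1519.1$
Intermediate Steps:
$\sqrt{-1363401 + q} = \sqrt{-1363401 + 3670982} = \sqrt{2307581}$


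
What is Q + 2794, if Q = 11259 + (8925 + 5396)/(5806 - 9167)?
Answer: 47217812/3361 ≈ 14049.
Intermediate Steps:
Q = 37827178/3361 (Q = 11259 + 14321/(-3361) = 11259 + 14321*(-1/3361) = 11259 - 14321/3361 = 37827178/3361 ≈ 11255.)
Q + 2794 = 37827178/3361 + 2794 = 47217812/3361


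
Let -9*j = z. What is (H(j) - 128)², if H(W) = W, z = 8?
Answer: 1345600/81 ≈ 16612.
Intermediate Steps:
j = -8/9 (j = -⅑*8 = -8/9 ≈ -0.88889)
(H(j) - 128)² = (-8/9 - 128)² = (-1160/9)² = 1345600/81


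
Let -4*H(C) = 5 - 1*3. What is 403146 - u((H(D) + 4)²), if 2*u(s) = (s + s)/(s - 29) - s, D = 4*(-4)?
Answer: 216089931/536 ≈ 4.0315e+5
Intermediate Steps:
D = -16
H(C) = -½ (H(C) = -(5 - 1*3)/4 = -(5 - 3)/4 = -¼*2 = -½)
u(s) = -s/2 + s/(-29 + s) (u(s) = ((s + s)/(s - 29) - s)/2 = ((2*s)/(-29 + s) - s)/2 = (2*s/(-29 + s) - s)/2 = (-s + 2*s/(-29 + s))/2 = -s/2 + s/(-29 + s))
403146 - u((H(D) + 4)²) = 403146 - (-½ + 4)²*(31 - (-½ + 4)²)/(2*(-29 + (-½ + 4)²)) = 403146 - (7/2)²*(31 - (7/2)²)/(2*(-29 + (7/2)²)) = 403146 - 49*(31 - 1*49/4)/(2*4*(-29 + 49/4)) = 403146 - 49*(31 - 49/4)/(2*4*(-67/4)) = 403146 - 49*(-4)*75/(2*4*67*4) = 403146 - 1*(-3675/536) = 403146 + 3675/536 = 216089931/536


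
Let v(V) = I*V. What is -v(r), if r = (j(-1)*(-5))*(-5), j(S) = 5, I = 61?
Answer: -7625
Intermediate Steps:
r = 125 (r = (5*(-5))*(-5) = -25*(-5) = 125)
v(V) = 61*V
-v(r) = -61*125 = -1*7625 = -7625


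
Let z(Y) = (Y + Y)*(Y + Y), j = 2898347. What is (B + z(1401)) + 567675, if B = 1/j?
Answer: 24400832693014/2898347 ≈ 8.4189e+6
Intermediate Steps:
z(Y) = 4*Y**2 (z(Y) = (2*Y)*(2*Y) = 4*Y**2)
B = 1/2898347 ≈ 3.4502e-7
(B + z(1401)) + 567675 = (1/2898347 + 4*1401**2) + 567675 = (1/2898347 + 4*1962801) + 567675 = (1/2898347 + 7851204) + 567675 = 22755513559789/2898347 + 567675 = 24400832693014/2898347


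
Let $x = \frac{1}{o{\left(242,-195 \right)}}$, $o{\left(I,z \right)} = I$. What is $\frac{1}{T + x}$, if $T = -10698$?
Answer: $- \frac{242}{2588915} \approx -9.3475 \cdot 10^{-5}$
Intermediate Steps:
$x = \frac{1}{242} \approx 0.0041322$
$\frac{1}{T + x} = \frac{1}{-10698 + \frac{1}{242}} = \frac{1}{- \frac{2588915}{242}} = - \frac{242}{2588915}$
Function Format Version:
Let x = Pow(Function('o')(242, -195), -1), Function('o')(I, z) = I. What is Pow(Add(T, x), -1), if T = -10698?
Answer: Rational(-242, 2588915) ≈ -9.3475e-5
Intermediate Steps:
x = Rational(1, 242) (x = Pow(242, -1) = Rational(1, 242) ≈ 0.0041322)
Pow(Add(T, x), -1) = Pow(Add(-10698, Rational(1, 242)), -1) = Pow(Rational(-2588915, 242), -1) = Rational(-242, 2588915)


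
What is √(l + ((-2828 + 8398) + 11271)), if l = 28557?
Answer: √45398 ≈ 213.07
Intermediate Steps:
√(l + ((-2828 + 8398) + 11271)) = √(28557 + ((-2828 + 8398) + 11271)) = √(28557 + (5570 + 11271)) = √(28557 + 16841) = √45398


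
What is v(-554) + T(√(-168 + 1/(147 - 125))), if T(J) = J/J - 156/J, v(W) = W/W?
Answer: 2 + 156*I*√81290/3695 ≈ 2.0 + 12.037*I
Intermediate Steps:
v(W) = 1
T(J) = 1 - 156/J
v(-554) + T(√(-168 + 1/(147 - 125))) = 1 + (-156 + √(-168 + 1/(147 - 125)))/(√(-168 + 1/(147 - 125))) = 1 + (-156 + √(-168 + 1/22))/(√(-168 + 1/22)) = 1 + (-156 + √(-3695/22))/(√(-3695/22)) = 1 + (-156 + I*√81290/22)/((I*√81290/22)) = 1 + (-I*√81290/3695)*(-156 + I*√81290/22) = 1 - I*√81290*(-156 + I*√81290/22)/3695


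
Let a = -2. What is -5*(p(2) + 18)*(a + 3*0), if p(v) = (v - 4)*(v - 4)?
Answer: 220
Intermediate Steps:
p(v) = (-4 + v)² (p(v) = (-4 + v)*(-4 + v) = (-4 + v)²)
-5*(p(2) + 18)*(a + 3*0) = -5*((-4 + 2)² + 18)*(-2 + 3*0) = -5*((-2)² + 18)*(-2 + 0) = -5*(4 + 18)*(-2) = -110*(-2) = -5*(-44) = 220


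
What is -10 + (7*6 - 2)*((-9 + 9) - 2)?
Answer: -90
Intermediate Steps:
-10 + (7*6 - 2)*((-9 + 9) - 2) = -10 + (42 - 2)*(0 - 2) = -10 + 40*(-2) = -10 - 80 = -90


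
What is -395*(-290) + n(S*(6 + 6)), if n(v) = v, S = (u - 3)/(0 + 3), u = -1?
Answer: 114534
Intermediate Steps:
S = -4/3 (S = (-1 - 3)/(0 + 3) = -4/3 ≈ -1.3333)
-395*(-290) + n(S*(6 + 6)) = -395*(-290) - 4*(6 + 6)/3 = 114550 - 4/3*12 = 114550 - 16 = 114534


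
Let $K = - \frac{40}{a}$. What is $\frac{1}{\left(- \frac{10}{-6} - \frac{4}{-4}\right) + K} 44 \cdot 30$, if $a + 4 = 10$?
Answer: $-330$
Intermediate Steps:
$a = 6$ ($a = -4 + 10 = 6$)
$K = - \frac{20}{3}$ ($K = - \frac{40}{6} = \left(-40\right) \frac{1}{6} = - \frac{20}{3} \approx -6.6667$)
$\frac{1}{\left(- \frac{10}{-6} - \frac{4}{-4}\right) + K} 44 \cdot 30 = \frac{1}{\left(- \frac{10}{-6} - \frac{4}{-4}\right) - \frac{20}{3}} \cdot 44 \cdot 30 = \frac{1}{\left(\left(-10\right) \left(- \frac{1}{6}\right) - -1\right) - \frac{20}{3}} \cdot 44 \cdot 30 = \frac{1}{\left(\frac{5}{3} + 1\right) - \frac{20}{3}} \cdot 44 \cdot 30 = \frac{1}{\frac{8}{3} - \frac{20}{3}} \cdot 44 \cdot 30 = \frac{1}{-4} \cdot 44 \cdot 30 = \left(- \frac{1}{4}\right) 44 \cdot 30 = \left(-11\right) 30 = -330$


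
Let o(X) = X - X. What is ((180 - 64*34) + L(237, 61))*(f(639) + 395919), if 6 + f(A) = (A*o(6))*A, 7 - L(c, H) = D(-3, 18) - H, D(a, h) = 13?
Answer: -768467133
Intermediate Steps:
L(c, H) = -6 + H (L(c, H) = 7 - (13 - H) = 7 + (-13 + H) = -6 + H)
o(X) = 0
f(A) = -6 (f(A) = -6 + (A*0)*A = -6 + 0*A = -6 + 0 = -6)
((180 - 64*34) + L(237, 61))*(f(639) + 395919) = ((180 - 64*34) + (-6 + 61))*(-6 + 395919) = ((180 - 2176) + 55)*395913 = (-1996 + 55)*395913 = -1941*395913 = -768467133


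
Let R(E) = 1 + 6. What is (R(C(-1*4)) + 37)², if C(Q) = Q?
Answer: 1936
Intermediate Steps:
R(E) = 7
(R(C(-1*4)) + 37)² = (7 + 37)² = 44² = 1936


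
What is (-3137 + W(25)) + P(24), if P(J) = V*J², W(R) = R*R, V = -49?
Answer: -30736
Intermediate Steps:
W(R) = R²
P(J) = -49*J²
(-3137 + W(25)) + P(24) = (-3137 + 25²) - 49*24² = (-3137 + 625) - 49*576 = -2512 - 28224 = -30736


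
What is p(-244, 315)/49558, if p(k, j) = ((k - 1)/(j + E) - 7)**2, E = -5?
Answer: 233289/190500952 ≈ 0.0012246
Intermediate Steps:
p(k, j) = (-7 + (-1 + k)/(-5 + j))**2 (p(k, j) = ((k - 1)/(j - 5) - 7)**2 = ((-1 + k)/(-5 + j) - 7)**2 = (-7 + (-1 + k)/(-5 + j))**2)
p(-244, 315)/49558 = ((34 - 244 - 7*315)**2/(-5 + 315)**2)/49558 = ((34 - 244 - 2205)**2/310**2)*(1/49558) = ((1/96100)*(-2415)**2)*(1/49558) = ((1/96100)*5832225)*(1/49558) = (233289/3844)*(1/49558) = 233289/190500952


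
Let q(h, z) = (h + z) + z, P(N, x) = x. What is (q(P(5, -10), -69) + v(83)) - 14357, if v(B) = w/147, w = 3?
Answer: -710744/49 ≈ -14505.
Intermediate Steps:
q(h, z) = h + 2*z
v(B) = 1/49 (v(B) = 3/147 = 3*(1/147) = 1/49)
(q(P(5, -10), -69) + v(83)) - 14357 = ((-10 + 2*(-69)) + 1/49) - 14357 = ((-10 - 138) + 1/49) - 14357 = (-148 + 1/49) - 14357 = -7251/49 - 14357 = -710744/49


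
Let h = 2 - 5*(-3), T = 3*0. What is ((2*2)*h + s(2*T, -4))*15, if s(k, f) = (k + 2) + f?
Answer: 990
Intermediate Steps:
T = 0
s(k, f) = 2 + f + k (s(k, f) = (2 + k) + f = 2 + f + k)
h = 17 (h = 2 + 15 = 17)
((2*2)*h + s(2*T, -4))*15 = ((2*2)*17 + (2 - 4 + 2*0))*15 = (4*17 + (2 - 4 + 0))*15 = (68 - 2)*15 = 66*15 = 990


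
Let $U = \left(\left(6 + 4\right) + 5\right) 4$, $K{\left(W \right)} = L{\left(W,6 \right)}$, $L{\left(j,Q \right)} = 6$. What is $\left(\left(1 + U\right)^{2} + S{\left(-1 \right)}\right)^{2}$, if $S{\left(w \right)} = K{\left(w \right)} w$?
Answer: $13801225$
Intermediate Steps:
$K{\left(W \right)} = 6$
$S{\left(w \right)} = 6 w$
$U = 60$ ($U = \left(10 + 5\right) 4 = 15 \cdot 4 = 60$)
$\left(\left(1 + U\right)^{2} + S{\left(-1 \right)}\right)^{2} = \left(\left(1 + 60\right)^{2} + 6 \left(-1\right)\right)^{2} = \left(61^{2} - 6\right)^{2} = \left(3721 - 6\right)^{2} = 3715^{2} = 13801225$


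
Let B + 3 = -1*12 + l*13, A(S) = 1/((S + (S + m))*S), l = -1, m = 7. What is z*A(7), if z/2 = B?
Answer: -8/21 ≈ -0.38095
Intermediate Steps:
A(S) = 1/(S*(7 + 2*S)) (A(S) = 1/((S + (S + 7))*S) = 1/((S + (7 + S))*S) = 1/((7 + 2*S)*S) = 1/(S*(7 + 2*S)))
B = -28 (B = -3 + (-1*12 - 1*13) = -3 + (-12 - 13) = -3 - 25 = -28)
z = -56 (z = 2*(-28) = -56)
z*A(7) = -56/(7*(7 + 2*7)) = -8/(7 + 14) = -8/21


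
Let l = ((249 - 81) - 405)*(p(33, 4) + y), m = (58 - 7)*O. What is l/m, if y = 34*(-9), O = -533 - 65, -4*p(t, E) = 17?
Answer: -5767/2392 ≈ -2.4110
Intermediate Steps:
p(t, E) = -17/4 (p(t, E) = -¼*17 = -17/4)
O = -598
y = -306
m = -30498 (m = (58 - 7)*(-598) = 51*(-598) = -30498)
l = 294117/4 (l = ((249 - 81) - 405)*(-17/4 - 306) = (168 - 405)*(-1241/4) = -237*(-1241/4) = 294117/4 ≈ 73529.)
l/m = (294117/4)/(-30498) = (294117/4)*(-1/30498) = -5767/2392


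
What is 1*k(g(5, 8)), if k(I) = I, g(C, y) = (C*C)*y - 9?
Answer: 191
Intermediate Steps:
g(C, y) = -9 + y*C² (g(C, y) = C²*y - 9 = y*C² - 9 = -9 + y*C²)
1*k(g(5, 8)) = 1*(-9 + 8*5²) = 1*(-9 + 8*25) = 1*(-9 + 200) = 1*191 = 191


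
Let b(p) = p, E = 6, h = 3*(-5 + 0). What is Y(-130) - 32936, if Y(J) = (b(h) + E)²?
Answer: -32855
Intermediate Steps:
h = -15 (h = 3*(-5) = -15)
Y(J) = 81 (Y(J) = (-15 + 6)² = (-9)² = 81)
Y(-130) - 32936 = 81 - 32936 = -32855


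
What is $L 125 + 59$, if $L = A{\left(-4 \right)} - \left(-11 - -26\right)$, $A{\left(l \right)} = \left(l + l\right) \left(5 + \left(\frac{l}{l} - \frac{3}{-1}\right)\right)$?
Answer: $-10816$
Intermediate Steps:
$A{\left(l \right)} = 18 l$ ($A{\left(l \right)} = 2 l \left(5 + \left(1 - -3\right)\right) = 2 l \left(5 + \left(1 + 3\right)\right) = 2 l \left(5 + 4\right) = 2 l 9 = 18 l$)
$L = -87$ ($L = 18 \left(-4\right) - \left(-11 - -26\right) = -72 - \left(-11 + 26\right) = -72 - 15 = -87$)
$L 125 + 59 = \left(-87\right) 125 + 59 = -10875 + 59 = -10816$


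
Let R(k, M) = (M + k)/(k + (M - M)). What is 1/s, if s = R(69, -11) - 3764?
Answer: -69/259658 ≈ -0.00026573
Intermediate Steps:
R(k, M) = (M + k)/k (R(k, M) = (M + k)/(k + 0) = (M + k)/k)
s = -259658/69 (s = (-11 + 69)/69 - 3764 = (1/69)*58 - 3764 = 58/69 - 3764 = -259658/69 ≈ -3763.2)
1/s = 1/(-259658/69) = -69/259658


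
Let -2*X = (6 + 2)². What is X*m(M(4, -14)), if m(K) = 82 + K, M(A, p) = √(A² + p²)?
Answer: -2624 - 64*√53 ≈ -3089.9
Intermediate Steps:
X = -32 (X = -(6 + 2)²/2 = -½*8² = -½*64 = -32)
X*m(M(4, -14)) = -32*(82 + √(4² + (-14)²)) = -32*(82 + √(16 + 196)) = -32*(82 + √212) = -32*(82 + 2*√53) = -2624 - 64*√53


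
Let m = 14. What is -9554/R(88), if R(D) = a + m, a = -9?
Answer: -9554/5 ≈ -1910.8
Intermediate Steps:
R(D) = 5 (R(D) = -9 + 14 = 5)
-9554/R(88) = -9554/5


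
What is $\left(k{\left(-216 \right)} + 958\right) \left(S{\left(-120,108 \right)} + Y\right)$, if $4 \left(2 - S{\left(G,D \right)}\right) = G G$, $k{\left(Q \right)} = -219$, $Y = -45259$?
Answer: $-36105323$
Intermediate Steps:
$S{\left(G,D \right)} = 2 - \frac{G^{2}}{4}$ ($S{\left(G,D \right)} = 2 - \frac{G G}{4} = 2 - \frac{G^{2}}{4}$)
$\left(k{\left(-216 \right)} + 958\right) \left(S{\left(-120,108 \right)} + Y\right) = \left(-219 + 958\right) \left(\left(2 - \frac{\left(-120\right)^{2}}{4}\right) - 45259\right) = 739 \left(\left(2 - 3600\right) - 45259\right) = 739 \left(-3598 - 45259\right) = 739 \left(-48857\right) = -36105323$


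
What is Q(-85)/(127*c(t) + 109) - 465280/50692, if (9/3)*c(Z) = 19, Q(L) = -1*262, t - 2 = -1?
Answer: -164338889/17362010 ≈ -9.4654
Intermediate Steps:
t = 1 (t = 2 - 1 = 1)
Q(L) = -262
c(Z) = 19/3 (c(Z) = (⅓)*19 = 19/3)
Q(-85)/(127*c(t) + 109) - 465280/50692 = -262/(127*(19/3) + 109) - 465280/50692 = -262/(2413/3 + 109) - 465280*1/50692 = -262/2740/3 - 116320/12673 = -262*3/2740 - 116320/12673 = -393/1370 - 116320/12673 = -164338889/17362010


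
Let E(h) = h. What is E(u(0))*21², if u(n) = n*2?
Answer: 0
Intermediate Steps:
u(n) = 2*n
E(u(0))*21² = (2*0)*21² = 0*441 = 0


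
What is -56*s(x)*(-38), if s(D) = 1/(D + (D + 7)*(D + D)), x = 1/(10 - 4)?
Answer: 19152/23 ≈ 832.70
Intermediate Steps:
x = 1/6 ≈ 0.16667
s(D) = 1/(D + 2*D*(7 + D)) (s(D) = 1/(D + (7 + D)*(2*D)) = 1/(D + 2*D*(7 + D)))
-56*s(x)*(-38) = -56/(1/6*(15 + 2*(1/6)))*(-38) = -336/(15 + 1/3)*(-38) = -336/46/3*(-38) = -336*3/46*(-38) = -56*9/23*(-38) = -504/23*(-38) = 19152/23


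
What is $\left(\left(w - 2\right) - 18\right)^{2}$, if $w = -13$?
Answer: $1089$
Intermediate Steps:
$\left(\left(w - 2\right) - 18\right)^{2} = \left(\left(-13 - 2\right) - 18\right)^{2} = \left(-15 - 18\right)^{2} = \left(-33\right)^{2} = 1089$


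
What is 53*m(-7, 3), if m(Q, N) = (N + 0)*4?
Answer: 636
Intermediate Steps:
m(Q, N) = 4*N (m(Q, N) = N*4 = 4*N)
53*m(-7, 3) = 53*(4*3) = 53*12 = 636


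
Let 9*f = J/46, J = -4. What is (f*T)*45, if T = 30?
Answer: -300/23 ≈ -13.043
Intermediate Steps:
f = -2/207 (f = (-4/46)/9 = (-4*1/46)/9 = (1/9)*(-2/23) = -2/207 ≈ -0.0096618)
(f*T)*45 = -2/207*30*45 = -20/69*45 = -300/23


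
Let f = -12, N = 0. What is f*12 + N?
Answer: -144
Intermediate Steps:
f*12 + N = -12*12 + 0 = -144 + 0 = -144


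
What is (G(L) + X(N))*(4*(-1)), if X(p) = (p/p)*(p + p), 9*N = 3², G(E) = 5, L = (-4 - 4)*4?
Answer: -28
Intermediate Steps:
L = -32 (L = -8*4 = -32)
N = 1 (N = (⅑)*3² = (⅑)*9 = 1)
X(p) = 2*p (X(p) = 1*(2*p) = 2*p)
(G(L) + X(N))*(4*(-1)) = (5 + 2*1)*(4*(-1)) = (5 + 2)*(-4) = 7*(-4) = -28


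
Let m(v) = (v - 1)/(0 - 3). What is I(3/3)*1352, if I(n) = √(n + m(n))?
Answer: 1352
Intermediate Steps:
m(v) = ⅓ - v/3 (m(v) = (-1 + v)/(-3) = (-1 + v)*(-⅓) = ⅓ - v/3)
I(n) = √(⅓ + 2*n/3) (I(n) = √(n + (⅓ - n/3)) = √(⅓ + 2*n/3))
I(3/3)*1352 = (√(3 + 6*(3/3))/3)*1352 = (√(3 + 6*(3*(⅓)))/3)*1352 = (√(3 + 6*1)/3)*1352 = (√(3 + 6)/3)*1352 = (√9/3)*1352 = ((⅓)*3)*1352 = 1*1352 = 1352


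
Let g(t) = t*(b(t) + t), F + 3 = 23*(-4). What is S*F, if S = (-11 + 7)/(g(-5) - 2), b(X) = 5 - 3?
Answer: 380/13 ≈ 29.231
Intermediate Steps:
b(X) = 2
F = -95 (F = -3 + 23*(-4) = -3 - 92 = -95)
g(t) = t*(2 + t)
S = -4/13 (S = (-11 + 7)/(-5*(2 - 5) - 2) = -4/(-5*(-3) - 2) = -4/(15 - 2) = -4/13 ≈ -0.30769)
S*F = -4/13*(-95) = 380/13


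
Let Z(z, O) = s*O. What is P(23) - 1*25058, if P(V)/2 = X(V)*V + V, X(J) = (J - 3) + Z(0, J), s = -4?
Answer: -28324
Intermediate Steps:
Z(z, O) = -4*O
X(J) = -3 - 3*J (X(J) = (J - 3) - 4*J = (-3 + J) - 4*J = -3 - 3*J)
P(V) = 2*V + 2*V*(-3 - 3*V) (P(V) = 2*((-3 - 3*V)*V + V) = 2*(V*(-3 - 3*V) + V) = 2*(V + V*(-3 - 3*V)) = 2*V + 2*V*(-3 - 3*V))
P(23) - 1*25058 = 2*23*(-2 - 3*23) - 1*25058 = 2*23*(-2 - 69) - 25058 = 2*23*(-71) - 25058 = -3266 - 25058 = -28324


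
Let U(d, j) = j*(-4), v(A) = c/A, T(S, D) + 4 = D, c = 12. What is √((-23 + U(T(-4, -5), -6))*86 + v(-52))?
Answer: √14495/13 ≈ 9.2612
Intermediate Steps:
T(S, D) = -4 + D
v(A) = 12/A
U(d, j) = -4*j
√((-23 + U(T(-4, -5), -6))*86 + v(-52)) = √((-23 - 4*(-6))*86 + 12/(-52)) = √((-23 + 24)*86 + 12*(-1/52)) = √(1*86 - 3/13) = √(86 - 3/13) = √(1115/13) = √14495/13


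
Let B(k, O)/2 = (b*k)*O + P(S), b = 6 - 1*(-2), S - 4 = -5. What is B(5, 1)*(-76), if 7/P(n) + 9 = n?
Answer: -29868/5 ≈ -5973.6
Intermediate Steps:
S = -1 (S = 4 - 5 = -1)
b = 8 (b = 6 + 2 = 8)
P(n) = 7/(-9 + n)
B(k, O) = -7/5 + 16*O*k (B(k, O) = 2*((8*k)*O + 7/(-9 - 1)) = 2*(8*O*k + 7/(-10)) = 2*(8*O*k + 7*(-⅒)) = 2*(8*O*k - 7/10) = 2*(-7/10 + 8*O*k) = -7/5 + 16*O*k)
B(5, 1)*(-76) = (-7/5 + 16*1*5)*(-76) = (-7/5 + 80)*(-76) = (393/5)*(-76) = -29868/5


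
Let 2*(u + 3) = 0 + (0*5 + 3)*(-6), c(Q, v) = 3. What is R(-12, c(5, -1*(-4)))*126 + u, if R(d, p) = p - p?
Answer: -12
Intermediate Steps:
R(d, p) = 0
u = -12 (u = -3 + (0 + (0*5 + 3)*(-6))/2 = -3 + (0 + (0 + 3)*(-6))/2 = -3 + (0 + 3*(-6))/2 = -3 + (0 - 18)/2 = -3 + (½)*(-18) = -3 - 9 = -12)
R(-12, c(5, -1*(-4)))*126 + u = 0*126 - 12 = 0 - 12 = -12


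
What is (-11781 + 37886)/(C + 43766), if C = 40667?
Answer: 1135/3671 ≈ 0.30918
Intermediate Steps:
(-11781 + 37886)/(C + 43766) = (-11781 + 37886)/(40667 + 43766) = 26105/84433 = 26105*(1/84433) = 1135/3671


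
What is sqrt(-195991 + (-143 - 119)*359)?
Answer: I*sqrt(290049) ≈ 538.56*I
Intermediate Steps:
sqrt(-195991 + (-143 - 119)*359) = sqrt(-195991 - 262*359) = sqrt(-195991 - 94058) = sqrt(-290049) = I*sqrt(290049)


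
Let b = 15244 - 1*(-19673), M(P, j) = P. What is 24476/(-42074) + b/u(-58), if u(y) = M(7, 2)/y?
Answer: -42603923548/147259 ≈ -2.8931e+5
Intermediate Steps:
b = 34917 (b = 15244 + 19673 = 34917)
u(y) = 7/y
24476/(-42074) + b/u(-58) = 24476/(-42074) + 34917/((7/(-58))) = 24476*(-1/42074) + 34917/((7*(-1/58))) = -12238/21037 + 34917/(-7/58) = -12238/21037 + 34917*(-58/7) = -12238/21037 - 2025186/7 = -42603923548/147259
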